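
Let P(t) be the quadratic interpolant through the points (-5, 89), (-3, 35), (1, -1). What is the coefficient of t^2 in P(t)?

3

Build the Lagrange basis polynomials:
L_0(t) = (t + 3)(t - 1) / [12] = (1/12)t^2 + (1/6)t - 1/4
L_1(t) = (t + 5)(t - 1) / [-8] = -(1/8)t^2 - (1/2)t + 5/8
L_2(t) = (t + 5)(t + 3) / [24] = (1/24)t^2 + (1/3)t + 5/8
P(t) = 89·L_0 + 35·L_1 + (-1)·L_2
Only the coefficient of t^2 is needed; take it from each L_i and combine:
89·(1/12) + 35·(-1/8) + (-1)·(1/24) = 3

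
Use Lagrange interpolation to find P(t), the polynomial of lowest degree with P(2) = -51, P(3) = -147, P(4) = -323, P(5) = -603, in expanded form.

P(t) = -4t^3 - 4t^2 - 3

Build the Lagrange basis polynomials:
L_0(t) = (t - 3)(t - 4)(t - 5) / [-6] = -(1/6)t^3 + 2t^2 - (47/6)t + 10
L_1(t) = (t - 2)(t - 4)(t - 5) / [2] = (1/2)t^3 - (11/2)t^2 + 19t - 20
L_2(t) = (t - 2)(t - 3)(t - 5) / [-2] = -(1/2)t^3 + 5t^2 - (31/2)t + 15
L_3(t) = (t - 2)(t - 3)(t - 4) / [6] = (1/6)t^3 - (3/2)t^2 + (13/3)t - 4
P(t) = (-51)·L_0 + (-147)·L_1 + (-323)·L_2 + (-603)·L_3
  (-51)·L_0(t) = (17/2)t^3 - 102t^2 + (799/2)t - 510
  (-147)·L_1(t) = -(147/2)t^3 + (1617/2)t^2 - 2793t + 2940
  (-323)·L_2(t) = (323/2)t^3 - 1615t^2 + (10013/2)t - 4845
  (-603)·L_3(t) = -(201/2)t^3 + (1809/2)t^2 - 2613t + 2412
Adding term by term: -4t^3 - 4t^2 - 3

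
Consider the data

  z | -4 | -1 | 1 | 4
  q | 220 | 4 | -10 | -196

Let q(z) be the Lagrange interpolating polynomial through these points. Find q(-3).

Evaluate each Lagrange basis at z = -3:
L_0(-3) = (-2)·(-4)·(-7)/[(-3)·(-5)·(-8)] = 7/15
L_1(-3) = (1)·(-4)·(-7)/[(3)·(-2)·(-5)] = 14/15
L_2(-3) = (1)·(-2)·(-7)/[(5)·(2)·(-3)] = -7/15
L_3(-3) = (1)·(-2)·(-4)/[(8)·(5)·(3)] = 1/15
Sum: 220·(7/15) + 4·(14/15) + (-10)·(-7/15) + (-196)·(1/15) = 98

98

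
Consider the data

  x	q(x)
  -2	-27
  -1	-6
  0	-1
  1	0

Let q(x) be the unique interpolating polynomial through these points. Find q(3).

38

L_0(3) = (4)·(3)·(2)/[(-1)·(-2)·(-3)] = -4
L_1(3) = (5)·(3)·(2)/[(1)·(-1)·(-2)] = 15
L_2(3) = (5)·(4)·(2)/[(2)·(1)·(-1)] = -20
L_3(3) = (5)·(4)·(3)/[(3)·(2)·(1)] = 10
Sum: (-27)·(-4) + (-6)·(15) + (-1)·(-20) + 0 = 38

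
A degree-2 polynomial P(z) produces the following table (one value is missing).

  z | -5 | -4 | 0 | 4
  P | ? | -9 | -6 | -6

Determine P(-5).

The 3 known values determine P uniquely (degree ≤ 2).
Evaluate each Lagrange basis at z = -5:
L_0(-5) = (-5)·(-9)/[(-4)·(-8)] = 45/32
L_1(-5) = (-1)·(-9)/[(4)·(-4)] = -9/16
L_2(-5) = (-1)·(-5)/[(8)·(4)] = 5/32
Sum: (-9)·(45/32) + (-6)·(-9/16) + (-6)·(5/32) = -327/32

-327/32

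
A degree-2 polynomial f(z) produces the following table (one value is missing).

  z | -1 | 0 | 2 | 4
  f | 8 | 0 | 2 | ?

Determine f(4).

The 3 known values determine f uniquely (degree ≤ 2).
Evaluate each Lagrange basis at z = 4:
L_0(4) = (4)·(2)/[(-1)·(-3)] = 8/3
L_1(4) = (5)·(2)/[(1)·(-2)] = -5
L_2(4) = (5)·(4)/[(3)·(2)] = 10/3
Sum: 8·(8/3) + 0 + 2·(10/3) = 28

28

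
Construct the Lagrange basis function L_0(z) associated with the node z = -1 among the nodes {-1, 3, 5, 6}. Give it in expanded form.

L_0(z) = (z - 3)(z - 5)(z - 6) / [(-4)·(-6)·(-7)]
       = (z^3 - 14z^2 + 63z - 90) / (-168)

L_0(z) = -(1/168)z^3 + (1/12)z^2 - (3/8)z + 15/28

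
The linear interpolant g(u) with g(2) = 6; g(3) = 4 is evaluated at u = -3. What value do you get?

16

Evaluate each Lagrange basis at u = -3:
L_0(-3) = (-6)/[(-1)] = 6
L_1(-3) = (-5)/[(1)] = -5
Sum: 6·(6) + 4·(-5) = 16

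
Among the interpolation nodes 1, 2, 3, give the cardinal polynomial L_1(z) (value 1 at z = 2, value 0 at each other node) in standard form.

L_1(z) = (z - 1)(z - 3) / [(1)·(-1)]
       = (z^2 - 4z + 3) / (-1)

L_1(z) = -z^2 + 4z - 3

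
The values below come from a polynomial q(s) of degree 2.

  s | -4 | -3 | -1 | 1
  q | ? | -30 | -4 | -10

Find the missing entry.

The 3 known values determine q uniquely (degree ≤ 2).
Evaluate each Lagrange basis at s = -4:
L_0(-4) = (-3)·(-5)/[(-2)·(-4)] = 15/8
L_1(-4) = (-1)·(-5)/[(2)·(-2)] = -5/4
L_2(-4) = (-1)·(-3)/[(4)·(2)] = 3/8
Sum: (-30)·(15/8) + (-4)·(-5/4) + (-10)·(3/8) = -55

-55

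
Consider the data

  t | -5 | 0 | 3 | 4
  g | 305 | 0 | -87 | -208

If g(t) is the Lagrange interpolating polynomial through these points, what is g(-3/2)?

L_0(-3/2) = (-3/2)·(-9/2)·(-11/2)/[(-5)·(-8)·(-9)] = 33/320
L_1(-3/2) = (7/2)·(-9/2)·(-11/2)/[(5)·(-3)·(-4)] = 231/160
L_2(-3/2) = (7/2)·(-3/2)·(-11/2)/[(8)·(3)·(-1)] = -77/64
L_3(-3/2) = (7/2)·(-3/2)·(-9/2)/[(9)·(4)·(1)] = 21/32
Sum: 305·(33/320) + 0 + (-87)·(-77/64) + (-208)·(21/32) = -3/8

-3/8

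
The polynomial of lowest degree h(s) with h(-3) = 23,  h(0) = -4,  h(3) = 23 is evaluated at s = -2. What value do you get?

8

Evaluate each Lagrange basis at s = -2:
L_0(-2) = (-2)·(-5)/[(-3)·(-6)] = 5/9
L_1(-2) = (1)·(-5)/[(3)·(-3)] = 5/9
L_2(-2) = (1)·(-2)/[(6)·(3)] = -1/9
Sum: 23·(5/9) + (-4)·(5/9) + 23·(-1/9) = 8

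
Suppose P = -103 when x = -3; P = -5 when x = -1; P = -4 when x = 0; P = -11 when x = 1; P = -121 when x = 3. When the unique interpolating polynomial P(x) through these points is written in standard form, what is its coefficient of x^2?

-3

Build the Lagrange basis polynomials:
L_0(x) = (x + 1)x(x - 1)(x - 3) / [144] = (1/144)x^4 - (1/48)x^3 - (1/144)x^2 + (1/48)x
L_1(x) = (x + 3)x(x - 1)(x - 3) / [-16] = -(1/16)x^4 + (1/16)x^3 + (9/16)x^2 - (9/16)x
L_2(x) = (x + 3)(x + 1)(x - 1)(x - 3) / [9] = (1/9)x^4 - (10/9)x^2 + 1
L_3(x) = (x + 3)(x + 1)x(x - 3) / [-16] = -(1/16)x^4 - (1/16)x^3 + (9/16)x^2 + (9/16)x
L_4(x) = (x + 3)(x + 1)x(x - 1) / [144] = (1/144)x^4 + (1/48)x^3 - (1/144)x^2 - (1/48)x
P(x) = (-103)·L_0 + (-5)·L_1 + (-4)·L_2 + (-11)·L_3 + (-121)·L_4
Only the coefficient of x^2 is needed; take it from each L_i and combine:
(-103)·(-1/144) + (-5)·(9/16) + (-4)·(-10/9) + (-11)·(9/16) + (-121)·(-1/144) = -3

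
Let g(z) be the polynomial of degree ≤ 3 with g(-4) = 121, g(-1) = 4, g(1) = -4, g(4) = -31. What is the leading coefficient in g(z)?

-1

L_0(z) = (z + 1)(z - 1)(z - 4) / [-120] = -(1/120)z^3 + (1/30)z^2 + (1/120)z - 1/30
L_1(z) = (z + 4)(z - 1)(z - 4) / [30] = (1/30)z^3 - (1/30)z^2 - (8/15)z + 8/15
L_2(z) = (z + 4)(z + 1)(z - 4) / [-30] = -(1/30)z^3 - (1/30)z^2 + (8/15)z + 8/15
L_3(z) = (z + 4)(z + 1)(z - 1) / [120] = (1/120)z^3 + (1/30)z^2 - (1/120)z - 1/30
g(z) = 121·L_0 + 4·L_1 + (-4)·L_2 + (-31)·L_3
Only the coefficient of z^3 is needed; take it from each L_i and combine:
121·(-1/120) + 4·(1/30) + (-4)·(-1/30) + (-31)·(1/120) = -1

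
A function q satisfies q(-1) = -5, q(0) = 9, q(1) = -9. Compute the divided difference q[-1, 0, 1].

-16

q[-1,0] = (9 - (-5)) / (0 - (-1)) = 14
q[0,1] = (-9 - 9) / (1 - 0) = -18
q[-1,0,1] = (-18 - 14) / (1 - (-1)) = -16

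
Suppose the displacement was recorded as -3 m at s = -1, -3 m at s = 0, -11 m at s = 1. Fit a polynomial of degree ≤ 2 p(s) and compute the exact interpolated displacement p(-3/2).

Evaluate each Lagrange basis at s = -3/2:
L_0(-3/2) = (-3/2)·(-5/2)/[(-1)·(-2)] = 15/8
L_1(-3/2) = (-1/2)·(-5/2)/[(1)·(-1)] = -5/4
L_2(-3/2) = (-1/2)·(-3/2)/[(2)·(1)] = 3/8
Sum: (-3)·(15/8) + (-3)·(-5/4) + (-11)·(3/8) = -6

-6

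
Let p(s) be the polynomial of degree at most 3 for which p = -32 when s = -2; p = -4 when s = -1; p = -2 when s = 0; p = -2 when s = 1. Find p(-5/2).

Using Newton's divided-difference form:
p[-2,-1] = (-4 - (-32)) / (-1 - (-2)) = 28
p[-1,0] = (-2 - (-4)) / (0 - (-1)) = 2
p[0,1] = (-2 - (-2)) / (1 - 0) = 0
p[-2,-1,0] = (2 - 28) / (0 - (-2)) = -13
p[-1,0,1] = (0 - 2) / (1 - (-1)) = -1
p[-2,-1,0,1] = (-1 - (-13)) / (1 - (-2)) = 4
p(-5/2) = -32 + 28·(-1/2) + (-13)·(-1/2)·(-3/2) + 4·(-1/2)·(-3/2)·(-5/2) = -253/4

-253/4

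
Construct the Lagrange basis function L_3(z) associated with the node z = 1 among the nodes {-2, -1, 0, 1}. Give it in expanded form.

L_3(z) = (z + 2)(z + 1)z / [(3)·(2)·(1)]
       = (z^3 + 3z^2 + 2z) / (6)

L_3(z) = (1/6)z^3 + (1/2)z^2 + (1/3)z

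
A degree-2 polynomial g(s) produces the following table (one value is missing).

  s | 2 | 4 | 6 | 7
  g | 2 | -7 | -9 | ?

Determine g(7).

The 3 known values determine g uniquely (degree ≤ 2).
Evaluate each Lagrange basis at s = 7:
L_0(7) = (3)·(1)/[(-2)·(-4)] = 3/8
L_1(7) = (5)·(1)/[(2)·(-2)] = -5/4
L_2(7) = (5)·(3)/[(4)·(2)] = 15/8
Sum: 2·(3/8) + (-7)·(-5/4) + (-9)·(15/8) = -59/8

-59/8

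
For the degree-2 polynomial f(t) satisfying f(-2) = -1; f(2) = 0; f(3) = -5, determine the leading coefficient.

-21/20

The leading coefficient equals the top divided difference f[-2,2,3].
f[-2,2] = (0 - (-1)) / (2 - (-2)) = 1/4
f[2,3] = (-5 - 0) / (3 - 2) = -5
f[-2,2,3] = (-5 - 1/4) / (3 - (-2)) = -21/20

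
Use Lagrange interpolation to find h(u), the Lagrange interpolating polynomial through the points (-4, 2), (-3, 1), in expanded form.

Build the Lagrange basis polynomials:
L_0(u) = (u + 3) / [-1] = -u - 3
L_1(u) = (u + 4) / [1] = u + 4
h(u) = 2·L_0 + 1·L_1
  2·L_0(u) = -2u - 6
  1·L_1(u) = u + 4
Adding term by term: -u - 2

h(u) = -u - 2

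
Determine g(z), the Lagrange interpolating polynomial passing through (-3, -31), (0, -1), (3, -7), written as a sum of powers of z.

L_0(z) = z(z - 3) / [18] = (1/18)z^2 - (1/6)z
L_1(z) = (z + 3)(z - 3) / [-9] = -(1/9)z^2 + 1
L_2(z) = (z + 3)z / [18] = (1/18)z^2 + (1/6)z
g(z) = (-31)·L_0 + (-1)·L_1 + (-7)·L_2
  (-31)·L_0(z) = -(31/18)z^2 + (31/6)z
  (-1)·L_1(z) = (1/9)z^2 - 1
  (-7)·L_2(z) = -(7/18)z^2 - (7/6)z
Adding term by term: -2z^2 + 4z - 1

g(z) = -2z^2 + 4z - 1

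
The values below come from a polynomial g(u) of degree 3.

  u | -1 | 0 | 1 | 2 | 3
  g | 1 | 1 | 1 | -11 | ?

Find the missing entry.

The 4 known values determine g uniquely (degree ≤ 3).
L_0(3) = (3)·(2)·(1)/[(-1)·(-2)·(-3)] = -1
L_1(3) = (4)·(2)·(1)/[(1)·(-1)·(-2)] = 4
L_2(3) = (4)·(3)·(1)/[(2)·(1)·(-1)] = -6
L_3(3) = (4)·(3)·(2)/[(3)·(2)·(1)] = 4
Sum: 1·(-1) + 1·(4) + 1·(-6) + (-11)·(4) = -47

-47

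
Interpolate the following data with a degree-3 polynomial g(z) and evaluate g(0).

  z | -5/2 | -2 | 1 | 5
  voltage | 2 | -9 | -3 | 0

-589/42

L_0(0) = (2)·(-1)·(-5)/[(-1/2)·(-7/2)·(-15/2)] = -16/21
L_1(0) = (5/2)·(-1)·(-5)/[(1/2)·(-3)·(-7)] = 25/21
L_2(0) = (5/2)·(2)·(-5)/[(7/2)·(3)·(-4)] = 25/42
L_3(0) = (5/2)·(2)·(-1)/[(15/2)·(7)·(4)] = -1/42
Sum: 2·(-16/21) + (-9)·(25/21) + (-3)·(25/42) + 0 = -589/42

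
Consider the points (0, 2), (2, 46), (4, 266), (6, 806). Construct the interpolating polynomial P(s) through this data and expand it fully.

P(s) = 3s^3 + 4s^2 + 2s + 2

Build the Lagrange basis polynomials:
L_0(s) = (s - 2)(s - 4)(s - 6) / [-48] = -(1/48)s^3 + (1/4)s^2 - (11/12)s + 1
L_1(s) = s(s - 4)(s - 6) / [16] = (1/16)s^3 - (5/8)s^2 + (3/2)s
L_2(s) = s(s - 2)(s - 6) / [-16] = -(1/16)s^3 + (1/2)s^2 - (3/4)s
L_3(s) = s(s - 2)(s - 4) / [48] = (1/48)s^3 - (1/8)s^2 + (1/6)s
P(s) = 2·L_0 + 46·L_1 + 266·L_2 + 806·L_3
  2·L_0(s) = -(1/24)s^3 + (1/2)s^2 - (11/6)s + 2
  46·L_1(s) = (23/8)s^3 - (115/4)s^2 + 69s
  266·L_2(s) = -(133/8)s^3 + 133s^2 - (399/2)s
  806·L_3(s) = (403/24)s^3 - (403/4)s^2 + (403/3)s
Adding term by term: 3s^3 + 4s^2 + 2s + 2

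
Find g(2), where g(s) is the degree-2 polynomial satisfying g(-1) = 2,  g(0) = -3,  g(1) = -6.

-7

Evaluate each Lagrange basis at s = 2:
L_0(2) = (2)·(1)/[(-1)·(-2)] = 1
L_1(2) = (3)·(1)/[(1)·(-1)] = -3
L_2(2) = (3)·(2)/[(2)·(1)] = 3
Sum: 2·(1) + (-3)·(-3) + (-6)·(3) = -7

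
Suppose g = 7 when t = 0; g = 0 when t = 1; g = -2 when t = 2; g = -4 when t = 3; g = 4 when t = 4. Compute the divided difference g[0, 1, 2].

g[0,1] = (0 - 7) / (1 - 0) = -7
g[1,2] = (-2 - 0) / (2 - 1) = -2
g[0,1,2] = (-2 - (-7)) / (2 - 0) = 5/2

5/2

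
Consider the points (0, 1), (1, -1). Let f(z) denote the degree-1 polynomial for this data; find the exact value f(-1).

3

L_0(-1) = (-2)/[(-1)] = 2
L_1(-1) = (-1)/[(1)] = -1
Sum: 1·(2) + (-1)·(-1) = 3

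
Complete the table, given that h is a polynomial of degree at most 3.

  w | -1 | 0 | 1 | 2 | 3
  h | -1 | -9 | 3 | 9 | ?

The 4 known values determine h uniquely (degree ≤ 3).
L_0(3) = (3)·(2)·(1)/[(-1)·(-2)·(-3)] = -1
L_1(3) = (4)·(2)·(1)/[(1)·(-1)·(-2)] = 4
L_2(3) = (4)·(3)·(1)/[(2)·(1)·(-1)] = -6
L_3(3) = (4)·(3)·(2)/[(3)·(2)·(1)] = 4
Sum: (-1)·(-1) + (-9)·(4) + 3·(-6) + 9·(4) = -17

-17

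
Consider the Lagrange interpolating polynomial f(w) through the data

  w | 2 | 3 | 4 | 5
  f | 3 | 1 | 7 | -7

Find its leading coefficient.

-14/3

The leading coefficient equals the top divided difference f[2,3,4,5].
f[2,3] = (1 - 3) / (3 - 2) = -2
f[3,4] = (7 - 1) / (4 - 3) = 6
f[4,5] = (-7 - 7) / (5 - 4) = -14
f[2,3,4] = (6 - (-2)) / (4 - 2) = 4
f[3,4,5] = (-14 - 6) / (5 - 3) = -10
f[2,3,4,5] = (-10 - 4) / (5 - 2) = -14/3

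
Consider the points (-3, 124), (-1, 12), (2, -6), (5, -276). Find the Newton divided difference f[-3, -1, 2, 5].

-3

f[-3,-1] = (12 - 124) / (-1 - (-3)) = -56
f[-1,2] = (-6 - 12) / (2 - (-1)) = -6
f[2,5] = (-276 - (-6)) / (5 - 2) = -90
f[-3,-1,2] = (-6 - (-56)) / (2 - (-3)) = 10
f[-1,2,5] = (-90 - (-6)) / (5 - (-1)) = -14
f[-3,-1,2,5] = (-14 - 10) / (5 - (-3)) = -3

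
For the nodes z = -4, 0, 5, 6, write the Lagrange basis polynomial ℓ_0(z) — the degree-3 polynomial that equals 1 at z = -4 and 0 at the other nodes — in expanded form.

ℓ_0(z) = -(1/360)z^3 + (11/360)z^2 - (1/12)z

ℓ_0(z) = z(z - 5)(z - 6) / [(-4)·(-9)·(-10)]
       = (z^3 - 11z^2 + 30z) / (-360)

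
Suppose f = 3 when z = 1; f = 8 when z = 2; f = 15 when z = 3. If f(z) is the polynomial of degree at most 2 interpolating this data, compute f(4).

L_0(4) = (2)·(1)/[(-1)·(-2)] = 1
L_1(4) = (3)·(1)/[(1)·(-1)] = -3
L_2(4) = (3)·(2)/[(2)·(1)] = 3
Sum: 3·(1) + 8·(-3) + 15·(3) = 24

24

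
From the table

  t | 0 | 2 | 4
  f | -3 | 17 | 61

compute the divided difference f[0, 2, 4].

f[0,2] = (17 - (-3)) / (2 - 0) = 10
f[2,4] = (61 - 17) / (4 - 2) = 22
f[0,2,4] = (22 - 10) / (4 - 0) = 3

3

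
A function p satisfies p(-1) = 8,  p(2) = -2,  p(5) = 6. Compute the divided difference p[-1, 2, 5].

1

p[-1,2] = (-2 - 8) / (2 - (-1)) = -10/3
p[2,5] = (6 - (-2)) / (5 - 2) = 8/3
p[-1,2,5] = (8/3 - (-10/3)) / (5 - (-1)) = 1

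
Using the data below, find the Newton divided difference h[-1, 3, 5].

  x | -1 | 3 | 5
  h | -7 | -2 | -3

h[-1,3] = (-2 - (-7)) / (3 - (-1)) = 5/4
h[3,5] = (-3 - (-2)) / (5 - 3) = -1/2
h[-1,3,5] = (-1/2 - 5/4) / (5 - (-1)) = -7/24

-7/24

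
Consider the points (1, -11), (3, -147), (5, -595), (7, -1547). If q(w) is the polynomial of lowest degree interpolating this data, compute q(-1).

Evaluate each Lagrange basis at w = -1:
L_0(-1) = (-4)·(-6)·(-8)/[(-2)·(-4)·(-6)] = 4
L_1(-1) = (-2)·(-6)·(-8)/[(2)·(-2)·(-4)] = -6
L_2(-1) = (-2)·(-4)·(-8)/[(4)·(2)·(-2)] = 4
L_3(-1) = (-2)·(-4)·(-6)/[(6)·(4)·(2)] = -1
Sum: (-11)·(4) + (-147)·(-6) + (-595)·(4) + (-1547)·(-1) = 5

5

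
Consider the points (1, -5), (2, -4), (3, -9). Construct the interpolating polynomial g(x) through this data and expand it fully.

g(x) = -3x^2 + 10x - 12

Build the Lagrange basis polynomials:
L_0(x) = (x - 2)(x - 3) / [2] = (1/2)x^2 - (5/2)x + 3
L_1(x) = (x - 1)(x - 3) / [-1] = -x^2 + 4x - 3
L_2(x) = (x - 1)(x - 2) / [2] = (1/2)x^2 - (3/2)x + 1
g(x) = (-5)·L_0 + (-4)·L_1 + (-9)·L_2
  (-5)·L_0(x) = -(5/2)x^2 + (25/2)x - 15
  (-4)·L_1(x) = 4x^2 - 16x + 12
  (-9)·L_2(x) = -(9/2)x^2 + (27/2)x - 9
Adding term by term: -3x^2 + 10x - 12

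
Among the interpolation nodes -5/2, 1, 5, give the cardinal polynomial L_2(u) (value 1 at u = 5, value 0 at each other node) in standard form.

L_2(u) = (u + 5/2)(u - 1) / [(15/2)·(4)]
       = (u^2 + (3/2)u - 5/2) / (30)

L_2(u) = (1/30)u^2 + (1/20)u - 1/12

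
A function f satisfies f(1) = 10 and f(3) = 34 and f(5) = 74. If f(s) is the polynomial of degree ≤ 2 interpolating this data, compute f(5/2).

53/2

L_0(5/2) = (-1/2)·(-5/2)/[(-2)·(-4)] = 5/32
L_1(5/2) = (3/2)·(-5/2)/[(2)·(-2)] = 15/16
L_2(5/2) = (3/2)·(-1/2)/[(4)·(2)] = -3/32
Sum: 10·(5/32) + 34·(15/16) + 74·(-3/32) = 53/2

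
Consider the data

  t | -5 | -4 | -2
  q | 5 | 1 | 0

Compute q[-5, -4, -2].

7/6

q[-5,-4] = (1 - 5) / (-4 - (-5)) = -4
q[-4,-2] = (0 - 1) / (-2 - (-4)) = -1/2
q[-5,-4,-2] = (-1/2 - (-4)) / (-2 - (-5)) = 7/6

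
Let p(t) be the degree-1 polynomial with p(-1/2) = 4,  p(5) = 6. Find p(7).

74/11

L_0(7) = (2)/[(-11/2)] = -4/11
L_1(7) = (15/2)/[(11/2)] = 15/11
Sum: 4·(-4/11) + 6·(15/11) = 74/11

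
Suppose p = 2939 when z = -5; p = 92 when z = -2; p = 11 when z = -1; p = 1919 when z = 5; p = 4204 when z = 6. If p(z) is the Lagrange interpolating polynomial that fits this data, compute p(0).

4

L_0(0) = (2)·(1)·(-5)·(-6)/[(-3)·(-4)·(-10)·(-11)] = 1/22
L_1(0) = (5)·(1)·(-5)·(-6)/[(3)·(-1)·(-7)·(-8)] = -25/28
L_2(0) = (5)·(2)·(-5)·(-6)/[(4)·(1)·(-6)·(-7)] = 25/14
L_3(0) = (5)·(2)·(1)·(-6)/[(10)·(7)·(6)·(-1)] = 1/7
L_4(0) = (5)·(2)·(1)·(-5)/[(11)·(8)·(7)·(1)] = -25/308
Sum: 2939·(1/22) + 92·(-25/28) + 11·(25/14) + 1919·(1/7) + 4204·(-25/308) = 4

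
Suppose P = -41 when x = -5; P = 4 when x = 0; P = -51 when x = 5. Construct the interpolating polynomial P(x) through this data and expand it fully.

P(x) = -2x^2 - x + 4

Build the Lagrange basis polynomials:
L_0(x) = x(x - 5) / [50] = (1/50)x^2 - (1/10)x
L_1(x) = (x + 5)(x - 5) / [-25] = -(1/25)x^2 + 1
L_2(x) = (x + 5)x / [50] = (1/50)x^2 + (1/10)x
P(x) = (-41)·L_0 + 4·L_1 + (-51)·L_2
  (-41)·L_0(x) = -(41/50)x^2 + (41/10)x
  4·L_1(x) = -(4/25)x^2 + 4
  (-51)·L_2(x) = -(51/50)x^2 - (51/10)x
Adding term by term: -2x^2 - x + 4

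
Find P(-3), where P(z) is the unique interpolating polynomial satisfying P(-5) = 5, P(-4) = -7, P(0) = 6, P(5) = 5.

-271/25

L_0(-3) = (1)·(-3)·(-8)/[(-1)·(-5)·(-10)] = -12/25
L_1(-3) = (2)·(-3)·(-8)/[(1)·(-4)·(-9)] = 4/3
L_2(-3) = (2)·(1)·(-8)/[(5)·(4)·(-5)] = 4/25
L_3(-3) = (2)·(1)·(-3)/[(10)·(9)·(5)] = -1/75
Sum: 5·(-12/25) + (-7)·(4/3) + 6·(4/25) + 5·(-1/75) = -271/25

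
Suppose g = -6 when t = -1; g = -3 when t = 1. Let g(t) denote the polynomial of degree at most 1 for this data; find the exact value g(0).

Evaluate each Lagrange basis at t = 0:
L_0(0) = (-1)/[(-2)] = 1/2
L_1(0) = (1)/[(2)] = 1/2
Sum: (-6)·(1/2) + (-3)·(1/2) = -9/2

-9/2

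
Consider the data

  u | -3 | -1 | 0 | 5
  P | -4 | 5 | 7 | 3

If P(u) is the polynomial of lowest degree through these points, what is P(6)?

53/40

Using Newton's divided-difference form:
P[-3,-1] = (5 - (-4)) / (-1 - (-3)) = 9/2
P[-1,0] = (7 - 5) / (0 - (-1)) = 2
P[0,5] = (3 - 7) / (5 - 0) = -4/5
P[-3,-1,0] = (2 - 9/2) / (0 - (-3)) = -5/6
P[-1,0,5] = (-4/5 - 2) / (5 - (-1)) = -7/15
P[-3,-1,0,5] = (-7/15 - (-5/6)) / (5 - (-3)) = 11/240
P(6) = -4 + (9/2)·(9) + (-5/6)·(9)·(7) + (11/240)·(9)·(7)·(6) = 53/40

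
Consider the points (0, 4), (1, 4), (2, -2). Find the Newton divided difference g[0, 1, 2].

-3

g[0,1] = (4 - 4) / (1 - 0) = 0
g[1,2] = (-2 - 4) / (2 - 1) = -6
g[0,1,2] = (-6 - 0) / (2 - 0) = -3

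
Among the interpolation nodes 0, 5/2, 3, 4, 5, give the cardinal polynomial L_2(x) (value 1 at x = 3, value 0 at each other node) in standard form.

L_2(x) = (1/3)x^4 - (23/6)x^3 + (85/6)x^2 - (50/3)x

L_2(x) = x(x - 5/2)(x - 4)(x - 5) / [(3)·(1/2)·(-1)·(-2)]
       = (x^4 - (23/2)x^3 + (85/2)x^2 - 50x) / (3)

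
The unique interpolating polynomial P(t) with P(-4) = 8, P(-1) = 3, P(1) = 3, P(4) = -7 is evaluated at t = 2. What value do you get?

7/4

Using Newton's divided-difference form:
P[-4,-1] = (3 - 8) / (-1 - (-4)) = -5/3
P[-1,1] = (3 - 3) / (1 - (-1)) = 0
P[1,4] = (-7 - 3) / (4 - 1) = -10/3
P[-4,-1,1] = (0 - (-5/3)) / (1 - (-4)) = 1/3
P[-1,1,4] = (-10/3 - 0) / (4 - (-1)) = -2/3
P[-4,-1,1,4] = (-2/3 - 1/3) / (4 - (-4)) = -1/8
P(2) = 8 + (-5/3)·(6) + (1/3)·(6)·(3) + (-1/8)·(6)·(3)·(1) = 7/4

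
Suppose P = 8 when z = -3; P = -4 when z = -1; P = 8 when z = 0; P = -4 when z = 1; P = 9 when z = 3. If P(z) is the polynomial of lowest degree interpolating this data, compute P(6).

L_0(6) = (7)·(6)·(5)·(3)/[(-2)·(-3)·(-4)·(-6)] = 35/8
L_1(6) = (9)·(6)·(5)·(3)/[(2)·(-1)·(-2)·(-4)] = -405/8
L_2(6) = (9)·(7)·(5)·(3)/[(3)·(1)·(-1)·(-3)] = 105
L_3(6) = (9)·(7)·(6)·(3)/[(4)·(2)·(1)·(-2)] = -567/8
L_4(6) = (9)·(7)·(6)·(5)/[(6)·(4)·(3)·(2)] = 105/8
Sum: 8·(35/8) + (-4)·(-405/8) + 8·(105) + (-4)·(-567/8) + 9·(105/8) = 11833/8

11833/8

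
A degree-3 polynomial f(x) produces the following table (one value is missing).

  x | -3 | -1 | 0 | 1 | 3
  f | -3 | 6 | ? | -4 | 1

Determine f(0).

5/4

The 4 known values determine f uniquely (degree ≤ 3).
Evaluate each Lagrange basis at x = 0:
L_0(0) = (1)·(-1)·(-3)/[(-2)·(-4)·(-6)] = -1/16
L_1(0) = (3)·(-1)·(-3)/[(2)·(-2)·(-4)] = 9/16
L_2(0) = (3)·(1)·(-3)/[(4)·(2)·(-2)] = 9/16
L_3(0) = (3)·(1)·(-1)/[(6)·(4)·(2)] = -1/16
Sum: (-3)·(-1/16) + 6·(9/16) + (-4)·(9/16) + 1·(-1/16) = 5/4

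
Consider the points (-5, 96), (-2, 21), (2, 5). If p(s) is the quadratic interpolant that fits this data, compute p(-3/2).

L_0(-3/2) = (1/2)·(-7/2)/[(-3)·(-7)] = -1/12
L_1(-3/2) = (7/2)·(-7/2)/[(3)·(-4)] = 49/48
L_2(-3/2) = (7/2)·(1/2)/[(7)·(4)] = 1/16
Sum: 96·(-1/12) + 21·(49/48) + 5·(1/16) = 55/4

55/4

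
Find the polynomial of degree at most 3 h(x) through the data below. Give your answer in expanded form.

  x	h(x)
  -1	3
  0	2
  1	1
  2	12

Build the Lagrange basis polynomials:
L_0(x) = x(x - 1)(x - 2) / [-6] = -(1/6)x^3 + (1/2)x^2 - (1/3)x
L_1(x) = (x + 1)(x - 1)(x - 2) / [2] = (1/2)x^3 - x^2 - (1/2)x + 1
L_2(x) = (x + 1)x(x - 2) / [-2] = -(1/2)x^3 + (1/2)x^2 + x
L_3(x) = (x + 1)x(x - 1) / [6] = (1/6)x^3 - (1/6)x
h(x) = 3·L_0 + 2·L_1 + 1·L_2 + 12·L_3
  3·L_0(x) = -(1/2)x^3 + (3/2)x^2 - x
  2·L_1(x) = x^3 - 2x^2 - x + 2
  1·L_2(x) = -(1/2)x^3 + (1/2)x^2 + x
  12·L_3(x) = 2x^3 - 2x
Adding term by term: 2x^3 - 3x + 2

h(x) = 2x^3 - 3x + 2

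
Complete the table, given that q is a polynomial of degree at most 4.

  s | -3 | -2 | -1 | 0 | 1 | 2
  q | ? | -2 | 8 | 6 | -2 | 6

-14

The 5 known values determine q uniquely (degree ≤ 4).
Evaluate each Lagrange basis at s = -3:
L_0(-3) = (-2)·(-3)·(-4)·(-5)/[(-1)·(-2)·(-3)·(-4)] = 5
L_1(-3) = (-1)·(-3)·(-4)·(-5)/[(1)·(-1)·(-2)·(-3)] = -10
L_2(-3) = (-1)·(-2)·(-4)·(-5)/[(2)·(1)·(-1)·(-2)] = 10
L_3(-3) = (-1)·(-2)·(-3)·(-5)/[(3)·(2)·(1)·(-1)] = -5
L_4(-3) = (-1)·(-2)·(-3)·(-4)/[(4)·(3)·(2)·(1)] = 1
Sum: (-2)·(5) + 8·(-10) + 6·(10) + (-2)·(-5) + 6·(1) = -14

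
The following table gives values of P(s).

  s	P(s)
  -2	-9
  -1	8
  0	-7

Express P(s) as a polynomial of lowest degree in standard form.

Build the Lagrange basis polynomials:
L_0(s) = (s + 1)s / [2] = (1/2)s^2 + (1/2)s
L_1(s) = (s + 2)s / [-1] = -s^2 - 2s
L_2(s) = (s + 2)(s + 1) / [2] = (1/2)s^2 + (3/2)s + 1
P(s) = (-9)·L_0 + 8·L_1 + (-7)·L_2
  (-9)·L_0(s) = -(9/2)s^2 - (9/2)s
  8·L_1(s) = -8s^2 - 16s
  (-7)·L_2(s) = -(7/2)s^2 - (21/2)s - 7
Adding term by term: -16s^2 - 31s - 7

P(s) = -16s^2 - 31s - 7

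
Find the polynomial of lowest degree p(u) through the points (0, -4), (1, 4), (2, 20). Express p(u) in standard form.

Newton's divided differences:
p[0,1] = (4 - (-4)) / (1 - 0) = 8
p[1,2] = (20 - 4) / (2 - 1) = 16
p[0,1,2] = (16 - 8) / (2 - 0) = 4
p(u) = -4 + 8·u + 4·u(u - 1)
Expanding: p(u) = 4u^2 + 4u - 4

p(u) = 4u^2 + 4u - 4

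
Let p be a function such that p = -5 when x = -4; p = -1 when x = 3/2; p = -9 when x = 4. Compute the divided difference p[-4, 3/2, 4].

-27/55

p[-4,3/2] = (-1 - (-5)) / (3/2 - (-4)) = 8/11
p[3/2,4] = (-9 - (-1)) / (4 - 3/2) = -16/5
p[-4,3/2,4] = (-16/5 - 8/11) / (4 - (-4)) = -27/55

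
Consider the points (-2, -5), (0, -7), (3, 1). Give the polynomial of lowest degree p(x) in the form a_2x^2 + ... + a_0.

p(x) = (11/15)x^2 + (7/15)x - 7

Newton's divided differences:
p[-2,0] = (-7 - (-5)) / (0 - (-2)) = -1
p[0,3] = (1 - (-7)) / (3 - 0) = 8/3
p[-2,0,3] = (8/3 - (-1)) / (3 - (-2)) = 11/15
p(x) = -5 + (-1)·(x + 2) + (11/15)·(x + 2)x
Expanding: p(x) = (11/15)x^2 + (7/15)x - 7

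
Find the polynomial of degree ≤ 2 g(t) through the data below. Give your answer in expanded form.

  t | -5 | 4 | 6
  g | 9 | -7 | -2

Newton's divided differences:
g[-5,4] = (-7 - 9) / (4 - (-5)) = -16/9
g[4,6] = (-2 - (-7)) / (6 - 4) = 5/2
g[-5,4,6] = (5/2 - (-16/9)) / (6 - (-5)) = 7/18
g(t) = 9 + (-16/9)·(t + 5) + (7/18)·(t + 5)(t - 4)
Expanding: g(t) = (7/18)t^2 - (25/18)t - 23/3

g(t) = (7/18)t^2 - (25/18)t - 23/3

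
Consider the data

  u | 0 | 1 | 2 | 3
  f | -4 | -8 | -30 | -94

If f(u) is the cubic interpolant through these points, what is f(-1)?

L_0(-1) = (-2)·(-3)·(-4)/[(-1)·(-2)·(-3)] = 4
L_1(-1) = (-1)·(-3)·(-4)/[(1)·(-1)·(-2)] = -6
L_2(-1) = (-1)·(-2)·(-4)/[(2)·(1)·(-1)] = 4
L_3(-1) = (-1)·(-2)·(-3)/[(3)·(2)·(1)] = -1
Sum: (-4)·(4) + (-8)·(-6) + (-30)·(4) + (-94)·(-1) = 6

6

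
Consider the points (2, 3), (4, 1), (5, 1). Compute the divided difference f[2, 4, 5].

1/3

f[2,4] = (1 - 3) / (4 - 2) = -1
f[4,5] = (1 - 1) / (5 - 4) = 0
f[2,4,5] = (0 - (-1)) / (5 - 2) = 1/3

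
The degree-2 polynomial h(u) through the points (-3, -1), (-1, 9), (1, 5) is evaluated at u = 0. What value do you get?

35/4

Evaluate each Lagrange basis at u = 0:
L_0(0) = (1)·(-1)/[(-2)·(-4)] = -1/8
L_1(0) = (3)·(-1)/[(2)·(-2)] = 3/4
L_2(0) = (3)·(1)/[(4)·(2)] = 3/8
Sum: (-1)·(-1/8) + 9·(3/4) + 5·(3/8) = 35/4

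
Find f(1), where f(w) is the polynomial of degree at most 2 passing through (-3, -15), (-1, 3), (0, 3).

L_0(1) = (2)·(1)/[(-2)·(-3)] = 1/3
L_1(1) = (4)·(1)/[(2)·(-1)] = -2
L_2(1) = (4)·(2)/[(3)·(1)] = 8/3
Sum: (-15)·(1/3) + 3·(-2) + 3·(8/3) = -3

-3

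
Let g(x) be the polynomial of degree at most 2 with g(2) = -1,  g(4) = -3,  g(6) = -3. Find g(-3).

51/4

Evaluate each Lagrange basis at x = -3:
L_0(-3) = (-7)·(-9)/[(-2)·(-4)] = 63/8
L_1(-3) = (-5)·(-9)/[(2)·(-2)] = -45/4
L_2(-3) = (-5)·(-7)/[(4)·(2)] = 35/8
Sum: (-1)·(63/8) + (-3)·(-45/4) + (-3)·(35/8) = 51/4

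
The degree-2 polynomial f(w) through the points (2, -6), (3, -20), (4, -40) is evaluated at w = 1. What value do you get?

2

Evaluate each Lagrange basis at w = 1:
L_0(1) = (-2)·(-3)/[(-1)·(-2)] = 3
L_1(1) = (-1)·(-3)/[(1)·(-1)] = -3
L_2(1) = (-1)·(-2)/[(2)·(1)] = 1
Sum: (-6)·(3) + (-20)·(-3) + (-40)·(1) = 2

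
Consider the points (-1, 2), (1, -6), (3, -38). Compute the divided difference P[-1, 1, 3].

-3

P[-1,1] = (-6 - 2) / (1 - (-1)) = -4
P[1,3] = (-38 - (-6)) / (3 - 1) = -16
P[-1,1,3] = (-16 - (-4)) / (3 - (-1)) = -3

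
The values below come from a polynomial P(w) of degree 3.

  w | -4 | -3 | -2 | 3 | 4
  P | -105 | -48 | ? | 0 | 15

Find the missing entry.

The 4 known values determine P uniquely (degree ≤ 3).
Evaluate each Lagrange basis at w = -2:
L_0(-2) = (1)·(-5)·(-6)/[(-1)·(-7)·(-8)] = -15/28
L_1(-2) = (2)·(-5)·(-6)/[(1)·(-6)·(-7)] = 10/7
L_2(-2) = (2)·(1)·(-6)/[(7)·(6)·(-1)] = 2/7
L_3(-2) = (2)·(1)·(-5)/[(8)·(7)·(1)] = -5/28
Sum: (-105)·(-15/28) + (-48)·(10/7) + 0 + 15·(-5/28) = -15

-15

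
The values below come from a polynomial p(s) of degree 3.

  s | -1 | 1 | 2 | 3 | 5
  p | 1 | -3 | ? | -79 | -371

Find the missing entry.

The 4 known values determine p uniquely (degree ≤ 3).
Evaluate each Lagrange basis at s = 2:
L_0(2) = (1)·(-1)·(-3)/[(-2)·(-4)·(-6)] = -1/16
L_1(2) = (3)·(-1)·(-3)/[(2)·(-2)·(-4)] = 9/16
L_2(2) = (3)·(1)·(-3)/[(4)·(2)·(-2)] = 9/16
L_3(2) = (3)·(1)·(-1)/[(6)·(4)·(2)] = -1/16
Sum: 1·(-1/16) + (-3)·(9/16) + (-79)·(9/16) + (-371)·(-1/16) = -23

-23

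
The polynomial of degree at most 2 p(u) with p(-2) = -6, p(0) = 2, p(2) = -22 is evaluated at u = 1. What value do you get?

-6

L_0(1) = (1)·(-1)/[(-2)·(-4)] = -1/8
L_1(1) = (3)·(-1)/[(2)·(-2)] = 3/4
L_2(1) = (3)·(1)/[(4)·(2)] = 3/8
Sum: (-6)·(-1/8) + 2·(3/4) + (-22)·(3/8) = -6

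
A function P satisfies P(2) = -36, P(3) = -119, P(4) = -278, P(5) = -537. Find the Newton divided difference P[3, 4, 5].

P[3,4] = (-278 - (-119)) / (4 - 3) = -159
P[4,5] = (-537 - (-278)) / (5 - 4) = -259
P[3,4,5] = (-259 - (-159)) / (5 - 3) = -50

-50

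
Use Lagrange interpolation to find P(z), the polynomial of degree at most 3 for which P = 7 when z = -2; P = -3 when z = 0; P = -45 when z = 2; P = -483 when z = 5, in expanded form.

L_0(z) = z(z - 2)(z - 5) / [-56] = -(1/56)z^3 + (1/8)z^2 - (5/28)z
L_1(z) = (z + 2)(z - 2)(z - 5) / [20] = (1/20)z^3 - (1/4)z^2 - (1/5)z + 1
L_2(z) = (z + 2)z(z - 5) / [-24] = -(1/24)z^3 + (1/8)z^2 + (5/12)z
L_3(z) = (z + 2)z(z - 2) / [105] = (1/105)z^3 - (4/105)z
P(z) = 7·L_0 + (-3)·L_1 + (-45)·L_2 + (-483)·L_3
  7·L_0(z) = -(1/8)z^3 + (7/8)z^2 - (5/4)z
  (-3)·L_1(z) = -(3/20)z^3 + (3/4)z^2 + (3/5)z - 3
  (-45)·L_2(z) = (15/8)z^3 - (45/8)z^2 - (75/4)z
  (-483)·L_3(z) = -(23/5)z^3 + (92/5)z
Adding term by term: -3z^3 - 4z^2 - z - 3

P(z) = -3z^3 - 4z^2 - z - 3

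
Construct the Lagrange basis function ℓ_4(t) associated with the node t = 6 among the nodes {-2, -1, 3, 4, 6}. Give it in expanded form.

ℓ_4(t) = (t + 2)(t + 1)(t - 3)(t - 4) / [(8)·(7)·(3)·(2)]
       = (t^4 - 4t^3 - 7t^2 + 22t + 24) / (336)

ℓ_4(t) = (1/336)t^4 - (1/84)t^3 - (1/48)t^2 + (11/168)t + 1/14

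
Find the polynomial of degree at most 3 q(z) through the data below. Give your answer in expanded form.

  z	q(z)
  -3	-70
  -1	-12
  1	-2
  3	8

Build the Lagrange basis polynomials:
L_0(z) = (z + 1)(z - 1)(z - 3) / [-48] = -(1/48)z^3 + (1/16)z^2 + (1/48)z - 1/16
L_1(z) = (z + 3)(z - 1)(z - 3) / [16] = (1/16)z^3 - (1/16)z^2 - (9/16)z + 9/16
L_2(z) = (z + 3)(z + 1)(z - 3) / [-16] = -(1/16)z^3 - (1/16)z^2 + (9/16)z + 9/16
L_3(z) = (z + 3)(z + 1)(z - 1) / [48] = (1/48)z^3 + (1/16)z^2 - (1/48)z - 1/16
q(z) = (-70)·L_0 + (-12)·L_1 + (-2)·L_2 + 8·L_3
  (-70)·L_0(z) = (35/24)z^3 - (35/8)z^2 - (35/24)z + 35/8
  (-12)·L_1(z) = -(3/4)z^3 + (3/4)z^2 + (27/4)z - 27/4
  (-2)·L_2(z) = (1/8)z^3 + (1/8)z^2 - (9/8)z - 9/8
  8·L_3(z) = (1/6)z^3 + (1/2)z^2 - (1/6)z - 1/2
Adding term by term: z^3 - 3z^2 + 4z - 4

q(z) = z^3 - 3z^2 + 4z - 4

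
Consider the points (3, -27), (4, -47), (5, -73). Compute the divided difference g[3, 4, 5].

g[3,4] = (-47 - (-27)) / (4 - 3) = -20
g[4,5] = (-73 - (-47)) / (5 - 4) = -26
g[3,4,5] = (-26 - (-20)) / (5 - 3) = -3

-3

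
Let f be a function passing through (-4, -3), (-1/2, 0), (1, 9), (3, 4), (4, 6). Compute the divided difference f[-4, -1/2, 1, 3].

f[-4,-1/2] = (0 - (-3)) / (-1/2 - (-4)) = 6/7
f[-1/2,1] = (9 - 0) / (1 - (-1/2)) = 6
f[1,3] = (4 - 9) / (3 - 1) = -5/2
f[-4,-1/2,1] = (6 - 6/7) / (1 - (-4)) = 36/35
f[-1/2,1,3] = (-5/2 - 6) / (3 - (-1/2)) = -17/7
f[-4,-1/2,1,3] = (-17/7 - 36/35) / (3 - (-4)) = -121/245

-121/245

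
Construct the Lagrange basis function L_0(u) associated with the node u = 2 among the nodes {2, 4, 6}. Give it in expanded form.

L_0(u) = (u - 4)(u - 6) / [(-2)·(-4)]
       = (u^2 - 10u + 24) / (8)

L_0(u) = (1/8)u^2 - (5/4)u + 3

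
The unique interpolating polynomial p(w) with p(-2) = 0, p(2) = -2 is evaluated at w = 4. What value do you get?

L_0(4) = (2)/[(-4)] = -1/2
L_1(4) = (6)/[(4)] = 3/2
Sum: 0 + (-2)·(3/2) = -3

-3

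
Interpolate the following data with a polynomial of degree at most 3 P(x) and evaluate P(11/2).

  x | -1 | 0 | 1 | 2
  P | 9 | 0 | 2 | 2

-3223/16

Evaluate each Lagrange basis at x = 11/2:
L_0(11/2) = (11/2)·(9/2)·(7/2)/[(-1)·(-2)·(-3)] = -231/16
L_1(11/2) = (13/2)·(9/2)·(7/2)/[(1)·(-1)·(-2)] = 819/16
L_2(11/2) = (13/2)·(11/2)·(7/2)/[(2)·(1)·(-1)] = -1001/16
L_3(11/2) = (13/2)·(11/2)·(9/2)/[(3)·(2)·(1)] = 429/16
Sum: 9·(-231/16) + 0 + 2·(-1001/16) + 2·(429/16) = -3223/16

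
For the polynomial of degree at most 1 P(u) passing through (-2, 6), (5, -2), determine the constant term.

26/7

Build the Lagrange basis polynomials:
L_0(u) = (u - 5) / [-7] = -(1/7)u + 5/7
L_1(u) = (u + 2) / [7] = (1/7)u + 2/7
P(u) = 6·L_0 + (-2)·L_1
Only the constant term is needed; take it from each L_i and combine:
6·(5/7) + (-2)·(2/7) = 26/7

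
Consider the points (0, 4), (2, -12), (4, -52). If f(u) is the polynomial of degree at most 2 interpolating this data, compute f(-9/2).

-191/4

Evaluate each Lagrange basis at u = -9/2:
L_0(-9/2) = (-13/2)·(-17/2)/[(-2)·(-4)] = 221/32
L_1(-9/2) = (-9/2)·(-17/2)/[(2)·(-2)] = -153/16
L_2(-9/2) = (-9/2)·(-13/2)/[(4)·(2)] = 117/32
Sum: 4·(221/32) + (-12)·(-153/16) + (-52)·(117/32) = -191/4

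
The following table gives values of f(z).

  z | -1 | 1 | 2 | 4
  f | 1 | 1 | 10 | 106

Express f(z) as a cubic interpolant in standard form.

f(z) = 2z^3 - z^2 - 2z + 2

Newton's divided differences:
f[-1,1] = (1 - 1) / (1 - (-1)) = 0
f[1,2] = (10 - 1) / (2 - 1) = 9
f[2,4] = (106 - 10) / (4 - 2) = 48
f[-1,1,2] = (9 - 0) / (2 - (-1)) = 3
f[1,2,4] = (48 - 9) / (4 - 1) = 13
f[-1,1,2,4] = (13 - 3) / (4 - (-1)) = 2
f(z) = 1 + 3·(z + 1)(z - 1) + 2·(z + 1)(z - 1)(z - 2)
Expanding: f(z) = 2z^3 - z^2 - 2z + 2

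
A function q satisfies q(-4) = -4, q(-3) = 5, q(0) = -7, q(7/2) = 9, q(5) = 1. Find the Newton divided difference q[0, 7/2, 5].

-208/105

q[0,7/2] = (9 - (-7)) / (7/2 - 0) = 32/7
q[7/2,5] = (1 - 9) / (5 - 7/2) = -16/3
q[0,7/2,5] = (-16/3 - 32/7) / (5 - 0) = -208/105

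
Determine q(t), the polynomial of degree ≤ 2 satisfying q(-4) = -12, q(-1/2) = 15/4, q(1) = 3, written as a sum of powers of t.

L_0(t) = (t + 1/2)(t - 1) / [35/2] = (2/35)t^2 - (1/35)t - 1/35
L_1(t) = (t + 4)(t - 1) / [-21/4] = -(4/21)t^2 - (4/7)t + 16/21
L_2(t) = (t + 4)(t + 1/2) / [15/2] = (2/15)t^2 + (3/5)t + 4/15
q(t) = (-12)·L_0 + (15/4)·L_1 + 3·L_2
  (-12)·L_0(t) = -(24/35)t^2 + (12/35)t + 12/35
  (15/4)·L_1(t) = -(5/7)t^2 - (15/7)t + 20/7
  3·L_2(t) = (2/5)t^2 + (9/5)t + 4/5
Adding term by term: -t^2 + 4

q(t) = -t^2 + 4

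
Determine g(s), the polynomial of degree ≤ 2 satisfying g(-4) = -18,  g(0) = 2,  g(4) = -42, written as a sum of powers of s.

g(s) = -2s^2 - 3s + 2

Newton's divided differences:
g[-4,0] = (2 - (-18)) / (0 - (-4)) = 5
g[0,4] = (-42 - 2) / (4 - 0) = -11
g[-4,0,4] = (-11 - 5) / (4 - (-4)) = -2
g(s) = -18 + 5·(s + 4) + (-2)·(s + 4)s
Expanding: g(s) = -2s^2 - 3s + 2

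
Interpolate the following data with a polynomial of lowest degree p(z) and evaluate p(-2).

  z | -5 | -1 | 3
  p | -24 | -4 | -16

-6

Evaluate each Lagrange basis at z = -2:
L_0(-2) = (-1)·(-5)/[(-4)·(-8)] = 5/32
L_1(-2) = (3)·(-5)/[(4)·(-4)] = 15/16
L_2(-2) = (3)·(-1)/[(8)·(4)] = -3/32
Sum: (-24)·(5/32) + (-4)·(15/16) + (-16)·(-3/32) = -6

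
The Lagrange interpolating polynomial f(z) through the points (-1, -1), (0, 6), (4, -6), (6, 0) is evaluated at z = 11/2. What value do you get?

L_0(11/2) = (11/2)·(3/2)·(-1/2)/[(-1)·(-5)·(-7)] = 33/280
L_1(11/2) = (13/2)·(3/2)·(-1/2)/[(1)·(-4)·(-6)] = -13/64
L_2(11/2) = (13/2)·(11/2)·(-1/2)/[(5)·(4)·(-2)] = 143/320
L_3(11/2) = (13/2)·(11/2)·(3/2)/[(7)·(6)·(2)] = 143/224
Sum: (-1)·(33/280) + 6·(-13/64) + (-6)·(143/320) + 0 = -225/56

-225/56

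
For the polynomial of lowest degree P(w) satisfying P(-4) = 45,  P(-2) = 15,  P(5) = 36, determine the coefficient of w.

L_0(w) = (w + 2)(w - 5) / [18] = (1/18)w^2 - (1/6)w - 5/9
L_1(w) = (w + 4)(w - 5) / [-14] = -(1/14)w^2 + (1/14)w + 10/7
L_2(w) = (w + 4)(w + 2) / [63] = (1/63)w^2 + (2/21)w + 8/63
P(w) = 45·L_0 + 15·L_1 + 36·L_2
Only the coefficient of w is needed; take it from each L_i and combine:
45·(-1/6) + 15·(1/14) + 36·(2/21) = -3

-3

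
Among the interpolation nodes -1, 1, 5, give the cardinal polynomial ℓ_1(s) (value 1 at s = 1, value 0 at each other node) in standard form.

ℓ_1(s) = (s + 1)(s - 5) / [(2)·(-4)]
       = (s^2 - 4s - 5) / (-8)

ℓ_1(s) = -(1/8)s^2 + (1/2)s + 5/8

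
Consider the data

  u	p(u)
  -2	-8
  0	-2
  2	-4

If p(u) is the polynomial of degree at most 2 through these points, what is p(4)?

L_0(4) = (4)·(2)/[(-2)·(-4)] = 1
L_1(4) = (6)·(2)/[(2)·(-2)] = -3
L_2(4) = (6)·(4)/[(4)·(2)] = 3
Sum: (-8)·(1) + (-2)·(-3) + (-4)·(3) = -14

-14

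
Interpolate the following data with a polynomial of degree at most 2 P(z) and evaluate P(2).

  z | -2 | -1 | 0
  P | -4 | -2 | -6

Evaluate each Lagrange basis at z = 2:
L_0(2) = (3)·(2)/[(-1)·(-2)] = 3
L_1(2) = (4)·(2)/[(1)·(-1)] = -8
L_2(2) = (4)·(3)/[(2)·(1)] = 6
Sum: (-4)·(3) + (-2)·(-8) + (-6)·(6) = -32

-32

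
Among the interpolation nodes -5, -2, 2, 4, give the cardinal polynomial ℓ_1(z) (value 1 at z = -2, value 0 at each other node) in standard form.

ℓ_1(z) = (z + 5)(z - 2)(z - 4) / [(3)·(-4)·(-6)]
       = (z^3 - z^2 - 22z + 40) / (72)

ℓ_1(z) = (1/72)z^3 - (1/72)z^2 - (11/36)z + 5/9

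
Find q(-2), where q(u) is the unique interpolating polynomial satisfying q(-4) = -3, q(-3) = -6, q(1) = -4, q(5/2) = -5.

-4832/715

Evaluate each Lagrange basis at u = -2:
L_0(-2) = (1)·(-3)·(-9/2)/[(-1)·(-5)·(-13/2)] = -27/65
L_1(-2) = (2)·(-3)·(-9/2)/[(1)·(-4)·(-11/2)] = 27/22
L_2(-2) = (2)·(1)·(-9/2)/[(5)·(4)·(-3/2)] = 3/10
L_3(-2) = (2)·(1)·(-3)/[(13/2)·(11/2)·(3/2)] = -16/143
Sum: (-3)·(-27/65) + (-6)·(27/22) + (-4)·(3/10) + (-5)·(-16/143) = -4832/715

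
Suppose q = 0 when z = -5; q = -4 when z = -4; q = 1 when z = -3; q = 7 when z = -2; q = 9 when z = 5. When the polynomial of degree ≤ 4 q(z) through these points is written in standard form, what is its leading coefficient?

The leading coefficient equals the top divided difference q[-5,-4,-3,-2,5].
q[-5,-4] = (-4 - 0) / (-4 - (-5)) = -4
q[-4,-3] = (1 - (-4)) / (-3 - (-4)) = 5
q[-3,-2] = (7 - 1) / (-2 - (-3)) = 6
q[-2,5] = (9 - 7) / (5 - (-2)) = 2/7
q[-5,-4,-3] = (5 - (-4)) / (-3 - (-5)) = 9/2
q[-4,-3,-2] = (6 - 5) / (-2 - (-4)) = 1/2
q[-3,-2,5] = (2/7 - 6) / (5 - (-3)) = -5/7
q[-5,-4,-3,-2] = (1/2 - 9/2) / (-2 - (-5)) = -4/3
q[-4,-3,-2,5] = (-5/7 - 1/2) / (5 - (-4)) = -17/126
q[-5,-4,-3,-2,5] = (-17/126 - (-4/3)) / (5 - (-5)) = 151/1260

151/1260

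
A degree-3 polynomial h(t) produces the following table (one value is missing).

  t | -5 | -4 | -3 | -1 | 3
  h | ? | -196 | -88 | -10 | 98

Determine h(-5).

The 4 known values determine h uniquely (degree ≤ 3).
Evaluate each Lagrange basis at t = -5:
L_0(-5) = (-2)·(-4)·(-8)/[(-1)·(-3)·(-7)] = 64/21
L_1(-5) = (-1)·(-4)·(-8)/[(1)·(-2)·(-6)] = -8/3
L_2(-5) = (-1)·(-2)·(-8)/[(3)·(2)·(-4)] = 2/3
L_3(-5) = (-1)·(-2)·(-4)/[(7)·(6)·(4)] = -1/21
Sum: (-196)·(64/21) + (-88)·(-8/3) + (-10)·(2/3) + 98·(-1/21) = -374

-374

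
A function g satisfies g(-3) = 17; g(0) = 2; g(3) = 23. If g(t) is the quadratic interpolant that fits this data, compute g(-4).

30

Evaluate each Lagrange basis at t = -4:
L_0(-4) = (-4)·(-7)/[(-3)·(-6)] = 14/9
L_1(-4) = (-1)·(-7)/[(3)·(-3)] = -7/9
L_2(-4) = (-1)·(-4)/[(6)·(3)] = 2/9
Sum: 17·(14/9) + 2·(-7/9) + 23·(2/9) = 30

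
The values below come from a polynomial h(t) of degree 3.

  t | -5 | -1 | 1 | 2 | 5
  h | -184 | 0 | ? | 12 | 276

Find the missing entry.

-4

The 4 known values determine h uniquely (degree ≤ 3).
Evaluate each Lagrange basis at t = 1:
L_0(1) = (2)·(-1)·(-4)/[(-4)·(-7)·(-10)] = -1/35
L_1(1) = (6)·(-1)·(-4)/[(4)·(-3)·(-6)] = 1/3
L_2(1) = (6)·(2)·(-4)/[(7)·(3)·(-3)] = 16/21
L_3(1) = (6)·(2)·(-1)/[(10)·(6)·(3)] = -1/15
Sum: (-184)·(-1/35) + 0 + 12·(16/21) + 276·(-1/15) = -4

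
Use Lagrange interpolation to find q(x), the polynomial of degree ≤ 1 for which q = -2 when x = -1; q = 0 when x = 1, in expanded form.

q(x) = x - 1

Build the Lagrange basis polynomials:
L_0(x) = (x - 1) / [-2] = -(1/2)x + 1/2
L_1(x) = (x + 1) / [2] = (1/2)x + 1/2
q(x) = (-2)·L_0 + 0·L_1
  (-2)·L_0(x) = x - 1
  0·L_1(x) = 0
Adding term by term: x - 1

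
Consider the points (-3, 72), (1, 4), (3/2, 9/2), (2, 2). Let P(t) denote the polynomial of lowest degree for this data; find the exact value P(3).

Evaluate each Lagrange basis at t = 3:
L_0(3) = (2)·(3/2)·(1)/[(-4)·(-9/2)·(-5)] = -1/30
L_1(3) = (6)·(3/2)·(1)/[(4)·(-1/2)·(-1)] = 9/2
L_2(3) = (6)·(2)·(1)/[(9/2)·(1/2)·(-1/2)] = -32/3
L_3(3) = (6)·(2)·(3/2)/[(5)·(1)·(1/2)] = 36/5
Sum: 72·(-1/30) + 4·(9/2) + 9/2·(-32/3) + 2·(36/5) = -18

-18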